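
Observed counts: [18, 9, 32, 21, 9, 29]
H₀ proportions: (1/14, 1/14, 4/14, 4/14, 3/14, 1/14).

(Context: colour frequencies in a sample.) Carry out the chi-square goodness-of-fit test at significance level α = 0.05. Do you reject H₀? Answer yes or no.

reject H₀: yes

n = 118; E_i = n·p_i = [8.43, 8.43, 33.71, 33.71, 25.29, 8.43]
χ² = (18−8.43)²/8.43 + (9−8.43)²/8.43 + (32−33.71)²/33.71 + (21−33.71)²/33.71 + (9−25.29)²/25.29 + (29−8.43)²/8.43 = 76.4873
df = 5
p-value (upper-tail) = 0.00000
At α=0.05: p < α → reject H₀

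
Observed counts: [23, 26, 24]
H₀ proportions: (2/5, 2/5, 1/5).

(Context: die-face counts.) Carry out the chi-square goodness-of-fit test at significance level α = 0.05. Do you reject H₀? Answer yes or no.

n = 73; E_i = n·p_i = [29.20, 29.20, 14.60]
χ² = (23−29.20)²/29.20 + (26−29.20)²/29.20 + (24−14.60)²/14.60 = 7.7192
df = 2
p-value (upper-tail) = 0.02108
At α=0.05: p < α → reject H₀

reject H₀: yes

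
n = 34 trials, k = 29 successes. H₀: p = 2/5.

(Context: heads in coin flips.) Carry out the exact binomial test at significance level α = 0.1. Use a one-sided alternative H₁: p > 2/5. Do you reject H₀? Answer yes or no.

reject H₀: yes

Exact binomial: n=34, k=29, p₀=2/5=0.4000
P(X≥29) from Σ C(n,i)·p₀^i·(1−p₀)^(n−i)
p-value (one-sided, H₁ greater) = 0.00000
At α=0.1: p < α → reject H₀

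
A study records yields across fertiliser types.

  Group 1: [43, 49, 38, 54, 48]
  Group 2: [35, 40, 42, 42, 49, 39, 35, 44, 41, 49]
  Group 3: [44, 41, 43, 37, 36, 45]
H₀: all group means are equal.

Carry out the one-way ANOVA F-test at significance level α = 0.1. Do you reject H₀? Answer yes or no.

reject H₀: no

Group means [46.40, 41.60, 41.00], grand mean 42.571
SSB = Σnᵢ(x̄ᵢ−x̄)² = 97.543; SSW = ΣΣ(x−x̄ᵢ)² = 431.600
MSB = 97.543/2 = 48.7714; MSW = 431.600/18 = 23.9778
F = MSB/MSW = 2.0340
df = (2, 18)
p-value (upper-tail) = 0.15980
At α=0.1: p ≥ α → fail to reject H₀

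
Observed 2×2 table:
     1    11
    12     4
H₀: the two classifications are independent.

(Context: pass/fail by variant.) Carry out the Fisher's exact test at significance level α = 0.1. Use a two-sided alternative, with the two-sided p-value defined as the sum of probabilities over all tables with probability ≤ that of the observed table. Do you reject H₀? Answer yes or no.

Margins: r₁=12, r₂=16, c₁=13, c₂=15, n=28
p_obs = C(12,1)·C(16,12)/C(28,13); sum pmf over tables with pmf ≤ p_obs
p-value (two-sided) = 0.00064
At α=0.1: p < α → reject H₀

reject H₀: yes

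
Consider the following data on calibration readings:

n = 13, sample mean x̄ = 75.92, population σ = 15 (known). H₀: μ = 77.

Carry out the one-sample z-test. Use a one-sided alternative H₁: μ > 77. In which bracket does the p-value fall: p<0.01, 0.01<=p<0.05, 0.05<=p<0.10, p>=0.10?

SE = σ/√n = 15/√13 = 4.1603
z = (x̄−μ₀)/SE = (75.92−77)/4.1603 = -0.2596
p-value (one-sided, H₁ greater) = 0.60241
→ bracket: p>=0.10

p-value bracket: p>=0.10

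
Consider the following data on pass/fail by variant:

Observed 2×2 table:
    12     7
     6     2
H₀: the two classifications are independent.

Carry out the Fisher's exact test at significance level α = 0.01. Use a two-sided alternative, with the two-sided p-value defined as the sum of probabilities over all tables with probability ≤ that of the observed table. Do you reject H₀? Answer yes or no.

reject H₀: no

Margins: r₁=19, r₂=8, c₁=18, c₂=9, n=27
p_obs = C(19,12)·C(8,6)/C(27,18); sum pmf over tables with pmf ≤ p_obs
p-value (two-sided) = 0.67582
At α=0.01: p ≥ α → fail to reject H₀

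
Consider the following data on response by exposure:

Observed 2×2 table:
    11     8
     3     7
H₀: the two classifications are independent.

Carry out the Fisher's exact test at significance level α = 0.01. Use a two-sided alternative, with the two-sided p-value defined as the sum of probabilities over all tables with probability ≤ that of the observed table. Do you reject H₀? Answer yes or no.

Margins: r₁=19, r₂=10, c₁=14, c₂=15, n=29
p_obs = C(19,11)·C(10,3)/C(29,14); sum pmf over tables with pmf ≤ p_obs
p-value (two-sided) = 0.24508
At α=0.01: p ≥ α → fail to reject H₀

reject H₀: no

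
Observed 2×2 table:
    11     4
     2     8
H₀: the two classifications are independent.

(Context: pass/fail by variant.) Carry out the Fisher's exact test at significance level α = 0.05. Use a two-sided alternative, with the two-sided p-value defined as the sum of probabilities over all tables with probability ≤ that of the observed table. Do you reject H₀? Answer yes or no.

reject H₀: yes

Margins: r₁=15, r₂=10, c₁=13, c₂=12, n=25
p_obs = C(15,11)·C(10,2)/C(25,13); sum pmf over tables with pmf ≤ p_obs
p-value (two-sided) = 0.01542
At α=0.05: p < α → reject H₀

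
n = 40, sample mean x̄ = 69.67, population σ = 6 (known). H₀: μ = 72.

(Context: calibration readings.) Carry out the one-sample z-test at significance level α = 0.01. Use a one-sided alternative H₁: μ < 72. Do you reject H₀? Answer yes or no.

reject H₀: yes

SE = σ/√n = 6/√40 = 0.9487
z = (x̄−μ₀)/SE = (69.67−72)/0.9487 = -2.4560
p-value (one-sided, H₁ less) = 0.00702
At α=0.01: p < α → reject H₀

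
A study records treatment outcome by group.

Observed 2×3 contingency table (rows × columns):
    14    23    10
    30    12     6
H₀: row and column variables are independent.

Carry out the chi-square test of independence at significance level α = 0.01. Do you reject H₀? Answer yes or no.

Row totals [47, 48], col totals [44, 35, 16], n=95
χ² = (14−21.77)²/21.77 + (23−17.32)²/17.32 + (10−7.92)²/7.92 + (30−22.23)²/22.23 + (12−17.68)²/17.68 + (6−8.08)²/8.08 = 10.2659
df = 2
p-value (upper-tail) = 0.00590
At α=0.01: p < α → reject H₀

reject H₀: yes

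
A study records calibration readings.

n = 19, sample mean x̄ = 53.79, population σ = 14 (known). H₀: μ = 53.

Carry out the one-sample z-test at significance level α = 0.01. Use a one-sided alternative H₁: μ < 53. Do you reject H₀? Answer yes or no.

reject H₀: no

SE = σ/√n = 14/√19 = 3.2118
z = (x̄−μ₀)/SE = (53.79−53)/3.2118 = 0.2460
p-value (one-sided, H₁ less) = 0.59715
At α=0.01: p ≥ α → fail to reject H₀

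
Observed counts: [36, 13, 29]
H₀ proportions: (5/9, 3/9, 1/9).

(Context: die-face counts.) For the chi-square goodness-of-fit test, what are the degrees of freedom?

degrees of freedom = 2

df = k − 1 = 3 − 1 = 2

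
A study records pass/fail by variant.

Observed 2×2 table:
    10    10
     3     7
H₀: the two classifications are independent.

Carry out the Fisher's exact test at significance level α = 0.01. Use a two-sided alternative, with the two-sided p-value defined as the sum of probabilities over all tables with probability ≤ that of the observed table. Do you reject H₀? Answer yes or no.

reject H₀: no

Margins: r₁=20, r₂=10, c₁=13, c₂=17, n=30
p_obs = C(20,10)·C(10,3)/C(30,13); sum pmf over tables with pmf ≤ p_obs
p-value (two-sided) = 0.44041
At α=0.01: p ≥ α → fail to reject H₀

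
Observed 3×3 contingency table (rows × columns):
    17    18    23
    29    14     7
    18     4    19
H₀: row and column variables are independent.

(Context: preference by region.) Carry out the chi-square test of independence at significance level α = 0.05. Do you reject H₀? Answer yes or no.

reject H₀: yes

Row totals [58, 50, 41], col totals [64, 36, 49], n=149
χ² = (17−24.91)²/24.91 + (18−14.01)²/14.01 + (23−19.07)²/19.07 + (29−21.48)²/21.48 + (14−12.08)²/12.08 + (7−16.44)²/16.44 + (18−17.61)²/17.61 + (4−9.91)²/9.91 + (19−13.48)²/13.48 = 18.6061
df = 4
p-value (upper-tail) = 0.00094
At α=0.05: p < α → reject H₀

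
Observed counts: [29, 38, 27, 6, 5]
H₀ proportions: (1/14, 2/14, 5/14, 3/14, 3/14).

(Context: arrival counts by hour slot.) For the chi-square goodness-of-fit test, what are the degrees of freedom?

df = k − 1 = 5 − 1 = 4

degrees of freedom = 4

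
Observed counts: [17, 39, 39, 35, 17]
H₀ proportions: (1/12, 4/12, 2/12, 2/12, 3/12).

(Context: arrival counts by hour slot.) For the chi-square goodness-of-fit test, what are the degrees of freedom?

degrees of freedom = 4

df = k − 1 = 5 − 1 = 4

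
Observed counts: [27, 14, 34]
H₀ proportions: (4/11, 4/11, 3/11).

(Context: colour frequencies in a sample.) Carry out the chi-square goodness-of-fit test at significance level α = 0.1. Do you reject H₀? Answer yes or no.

reject H₀: yes

n = 75; E_i = n·p_i = [27.27, 27.27, 20.45]
χ² = (27−27.27)²/27.27 + (14−27.27)²/27.27 + (34−20.45)²/20.45 = 15.4322
df = 2
p-value (upper-tail) = 0.00045
At α=0.1: p < α → reject H₀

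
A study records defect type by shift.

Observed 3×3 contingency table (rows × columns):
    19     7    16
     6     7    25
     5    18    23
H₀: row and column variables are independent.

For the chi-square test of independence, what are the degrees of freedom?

df = (r−1)(c−1) = (3−1)·(3−1) = 4

degrees of freedom = 4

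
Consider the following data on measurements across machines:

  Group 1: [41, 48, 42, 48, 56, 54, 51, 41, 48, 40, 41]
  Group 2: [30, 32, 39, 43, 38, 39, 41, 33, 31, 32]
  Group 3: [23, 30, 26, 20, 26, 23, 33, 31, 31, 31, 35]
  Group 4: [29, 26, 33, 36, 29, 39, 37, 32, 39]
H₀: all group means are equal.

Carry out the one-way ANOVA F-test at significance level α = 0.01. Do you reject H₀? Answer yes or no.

Group means [46.36, 35.80, 28.09, 33.33], grand mean 36.024
SSB = Σnᵢ(x̄ᵢ−x̄)² = 1933.921; SSW = ΣΣ(x−x̄ᵢ)² = 929.055
MSB = 1933.921/3 = 644.6404; MSW = 929.055/37 = 25.1096
F = MSB/MSW = 25.6731
df = (3, 37)
p-value (upper-tail) = 0.00000
At α=0.01: p < α → reject H₀

reject H₀: yes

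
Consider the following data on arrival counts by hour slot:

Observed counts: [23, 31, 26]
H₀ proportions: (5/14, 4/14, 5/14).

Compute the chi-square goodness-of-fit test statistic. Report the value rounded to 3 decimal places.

n = 80; E_i = n·p_i = [28.57, 22.86, 28.57]
χ² = (23−28.57)²/28.57 + (31−22.86)²/22.86 + (26−28.57)²/28.57 = 4.2188
df = 2

test statistic = 4.219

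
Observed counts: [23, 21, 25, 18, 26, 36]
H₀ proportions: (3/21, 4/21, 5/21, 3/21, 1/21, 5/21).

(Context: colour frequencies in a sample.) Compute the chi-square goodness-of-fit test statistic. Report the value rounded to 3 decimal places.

test statistic = 56.037

n = 149; E_i = n·p_i = [21.29, 28.38, 35.48, 21.29, 7.10, 35.48]
χ² = (23−21.29)²/21.29 + (21−28.38)²/28.38 + (25−35.48)²/35.48 + (18−21.29)²/21.29 + (26−7.10)²/7.10 + (36−35.48)²/35.48 = 56.0366
df = 5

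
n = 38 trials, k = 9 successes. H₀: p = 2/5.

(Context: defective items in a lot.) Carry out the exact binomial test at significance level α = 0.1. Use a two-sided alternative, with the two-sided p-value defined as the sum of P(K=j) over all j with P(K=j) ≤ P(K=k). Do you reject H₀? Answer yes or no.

reject H₀: yes

Exact binomial: n=38, k=9, p₀=2/5=0.4000
P(X=j) = C(n,j)·p₀^j·(1−p₀)^(n−j); p = Σ P(X=j) over j with P(X=j) ≤ P(X=9)
p-value (two-sided) = 0.04624
At α=0.1: p < α → reject H₀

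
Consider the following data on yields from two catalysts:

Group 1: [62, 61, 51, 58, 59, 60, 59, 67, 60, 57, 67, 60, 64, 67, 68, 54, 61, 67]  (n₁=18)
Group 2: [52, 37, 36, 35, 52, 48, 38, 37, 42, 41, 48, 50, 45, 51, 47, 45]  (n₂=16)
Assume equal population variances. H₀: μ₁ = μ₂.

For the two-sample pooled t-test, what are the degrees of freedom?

degrees of freedom = 32

df = n₁ + n₂ − 2 = 18 + 16 − 2 = 32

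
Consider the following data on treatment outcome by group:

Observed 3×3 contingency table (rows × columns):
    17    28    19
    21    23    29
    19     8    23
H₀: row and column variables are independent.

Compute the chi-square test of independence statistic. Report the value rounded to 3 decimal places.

Row totals [64, 73, 50], col totals [57, 59, 71], n=187
χ² = (17−19.51)²/19.51 + (28−20.19)²/20.19 + (19−24.30)²/24.30 + (21−22.25)²/22.25 + (23−23.03)²/23.03 + (29−27.72)²/27.72 + (19−15.24)²/15.24 + (8−15.78)²/15.78 + (23−18.98)²/18.98 = 10.2361
df = 4

test statistic = 10.236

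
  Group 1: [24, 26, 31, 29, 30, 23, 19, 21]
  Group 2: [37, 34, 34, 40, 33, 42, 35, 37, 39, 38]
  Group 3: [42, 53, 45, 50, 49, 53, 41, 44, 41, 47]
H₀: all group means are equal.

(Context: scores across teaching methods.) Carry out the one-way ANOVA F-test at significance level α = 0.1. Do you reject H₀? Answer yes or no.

reject H₀: yes

Group means [25.38, 36.90, 46.50], grand mean 37.036
SSB = Σnᵢ(x̄ᵢ−x̄)² = 1983.689; SSW = ΣΣ(x−x̄ᵢ)² = 403.275
MSB = 1983.689/2 = 991.8446; MSW = 403.275/25 = 16.1310
F = MSB/MSW = 61.4869
df = (2, 25)
p-value (upper-tail) = 0.00000
At α=0.1: p < α → reject H₀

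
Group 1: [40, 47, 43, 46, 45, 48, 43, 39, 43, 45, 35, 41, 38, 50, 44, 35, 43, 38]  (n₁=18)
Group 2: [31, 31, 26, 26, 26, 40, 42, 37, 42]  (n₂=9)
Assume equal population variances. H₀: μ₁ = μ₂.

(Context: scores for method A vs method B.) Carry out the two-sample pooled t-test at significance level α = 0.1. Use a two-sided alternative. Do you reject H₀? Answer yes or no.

x̄₁=42.389, s₁=4.258, n₁=18
x̄₂=33.444, s₂=6.894, n₂=9
s_p² = [17·4.258² + 8·6.894²]/25 = 27.5400
SE = √(s_p²·(1/18+1/9)) = 2.1424
t = (42.389−33.444)/2.1424 = 4.1749
df = 25
p-value (two-sided) = 0.00032
At α=0.1: p < α → reject H₀

reject H₀: yes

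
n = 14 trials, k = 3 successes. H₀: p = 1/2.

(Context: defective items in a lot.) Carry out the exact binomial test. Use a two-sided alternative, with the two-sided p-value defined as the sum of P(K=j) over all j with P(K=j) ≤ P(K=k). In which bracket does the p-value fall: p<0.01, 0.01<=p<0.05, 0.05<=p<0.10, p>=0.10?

p-value bracket: 0.05<=p<0.10

Exact binomial: n=14, k=3, p₀=1/2=0.5000
P(X=j) = C(n,j)·p₀^j·(1−p₀)^(n−j); p = Σ P(X=j) over j with P(X=j) ≤ P(X=3)
p-value (two-sided) = 0.05737
→ bracket: 0.05<=p<0.10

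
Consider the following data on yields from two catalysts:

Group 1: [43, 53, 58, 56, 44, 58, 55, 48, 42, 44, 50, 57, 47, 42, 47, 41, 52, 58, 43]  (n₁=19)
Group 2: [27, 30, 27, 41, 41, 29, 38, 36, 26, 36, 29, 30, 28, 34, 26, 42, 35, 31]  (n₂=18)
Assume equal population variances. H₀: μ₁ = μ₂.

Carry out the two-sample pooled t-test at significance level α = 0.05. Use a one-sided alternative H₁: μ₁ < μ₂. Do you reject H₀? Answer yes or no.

x̄₁=49.368, s₁=6.273, n₁=19
x̄₂=32.556, s₂=5.437, n₂=18
s_p² = [18·6.273² + 17·5.437²]/35 = 34.5962
SE = √(s_p²·(1/19+1/18)) = 1.9346
t = (49.368−32.556)/1.9346 = 8.6904
df = 35
p-value (one-sided, H₁ less) = 1.00000
At α=0.05: p ≥ α → fail to reject H₀

reject H₀: no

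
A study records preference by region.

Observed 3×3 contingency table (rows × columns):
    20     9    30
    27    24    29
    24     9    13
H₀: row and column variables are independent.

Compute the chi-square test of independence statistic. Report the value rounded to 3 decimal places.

Row totals [59, 80, 46], col totals [71, 42, 72], n=185
χ² = (20−22.64)²/22.64 + (9−13.39)²/13.39 + (30−22.96)²/22.96 + (27−30.70)²/30.70 + (24−18.16)²/18.16 + (29−31.14)²/31.14 + (24−17.65)²/17.65 + (9−10.44)²/10.44 + (13−17.90)²/17.90 = 10.2000
df = 4

test statistic = 10.200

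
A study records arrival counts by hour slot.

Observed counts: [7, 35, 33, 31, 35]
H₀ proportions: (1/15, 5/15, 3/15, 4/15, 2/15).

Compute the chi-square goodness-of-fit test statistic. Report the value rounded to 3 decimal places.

n = 141; E_i = n·p_i = [9.40, 47.00, 28.20, 37.60, 18.80]
χ² = (7−9.40)²/9.40 + (35−47.00)²/47.00 + (33−28.20)²/28.20 + (31−37.60)²/37.60 + (35−18.80)²/18.80 = 19.6117
df = 4

test statistic = 19.612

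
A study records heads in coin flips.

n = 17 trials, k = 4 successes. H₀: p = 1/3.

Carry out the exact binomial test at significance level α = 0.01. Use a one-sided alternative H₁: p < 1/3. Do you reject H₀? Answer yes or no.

Exact binomial: n=17, k=4, p₀=1/3=0.3333
P(X≤4) from Σ C(n,i)·p₀^i·(1−p₀)^(n−i)
p-value (one-sided, H₁ less) = 0.28140
At α=0.01: p ≥ α → fail to reject H₀

reject H₀: no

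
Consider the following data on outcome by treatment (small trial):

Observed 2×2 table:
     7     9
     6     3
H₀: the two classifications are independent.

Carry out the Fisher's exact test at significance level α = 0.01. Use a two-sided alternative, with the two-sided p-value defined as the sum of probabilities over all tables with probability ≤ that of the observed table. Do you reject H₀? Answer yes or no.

Margins: r₁=16, r₂=9, c₁=13, c₂=12, n=25
p_obs = C(16,7)·C(9,6)/C(25,13); sum pmf over tables with pmf ≤ p_obs
p-value (two-sided) = 0.41098
At α=0.01: p ≥ α → fail to reject H₀

reject H₀: no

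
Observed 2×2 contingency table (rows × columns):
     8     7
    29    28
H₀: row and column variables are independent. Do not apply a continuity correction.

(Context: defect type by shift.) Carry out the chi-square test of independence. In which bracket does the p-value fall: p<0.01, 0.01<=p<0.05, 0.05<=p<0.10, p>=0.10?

p-value bracket: p>=0.10

Row totals [15, 57], col totals [37, 35], n=72
χ² = (8−7.71)²/7.71 + (7−7.29)²/7.29 + (29−29.29)²/29.29 + (28−27.71)²/27.71 = 0.0287
df = 1
p-value (upper-tail) = 0.86553
→ bracket: p>=0.10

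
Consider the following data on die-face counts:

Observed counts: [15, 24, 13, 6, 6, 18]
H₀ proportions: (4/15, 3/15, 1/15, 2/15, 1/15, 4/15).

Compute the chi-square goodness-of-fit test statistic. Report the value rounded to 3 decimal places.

n = 82; E_i = n·p_i = [21.87, 16.40, 5.47, 10.93, 5.47, 21.87]
χ² = (15−21.87)²/21.87 + (24−16.40)²/16.40 + (13−5.47)²/5.47 + (6−10.93)²/10.93 + (6−5.47)²/5.47 + (18−21.87)²/21.87 = 19.0213
df = 5

test statistic = 19.021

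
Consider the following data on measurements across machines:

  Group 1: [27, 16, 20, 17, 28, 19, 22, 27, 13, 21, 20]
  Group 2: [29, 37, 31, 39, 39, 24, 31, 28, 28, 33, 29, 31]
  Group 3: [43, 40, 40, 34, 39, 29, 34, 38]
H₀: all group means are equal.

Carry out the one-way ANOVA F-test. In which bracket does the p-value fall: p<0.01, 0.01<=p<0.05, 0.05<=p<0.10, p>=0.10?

p-value bracket: p<0.01

Group means [20.91, 31.58, 37.12], grand mean 29.226
SSB = Σnᵢ(x̄ᵢ−x̄)² = 1326.719; SSW = ΣΣ(x−x̄ᵢ)² = 612.701
MSB = 1326.719/2 = 663.3593; MSW = 612.701/28 = 21.8822
F = MSB/MSW = 30.3151
df = (2, 28)
p-value (upper-tail) = 0.00000
→ bracket: p<0.01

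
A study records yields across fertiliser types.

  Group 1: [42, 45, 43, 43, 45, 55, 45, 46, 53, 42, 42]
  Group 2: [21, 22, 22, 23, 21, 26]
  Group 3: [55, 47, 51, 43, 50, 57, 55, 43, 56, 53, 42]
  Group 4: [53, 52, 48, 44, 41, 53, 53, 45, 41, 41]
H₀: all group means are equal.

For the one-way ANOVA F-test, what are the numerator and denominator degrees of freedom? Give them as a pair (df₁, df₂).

k = 4 groups, N = 38 total
df = (k−1, N−k) = (4−1, 38−4) = (3, 34)

degrees of freedom = [3, 34]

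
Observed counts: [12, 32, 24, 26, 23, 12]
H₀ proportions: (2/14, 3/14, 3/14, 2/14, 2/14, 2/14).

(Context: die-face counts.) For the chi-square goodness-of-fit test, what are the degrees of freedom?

df = k − 1 = 6 − 1 = 5

degrees of freedom = 5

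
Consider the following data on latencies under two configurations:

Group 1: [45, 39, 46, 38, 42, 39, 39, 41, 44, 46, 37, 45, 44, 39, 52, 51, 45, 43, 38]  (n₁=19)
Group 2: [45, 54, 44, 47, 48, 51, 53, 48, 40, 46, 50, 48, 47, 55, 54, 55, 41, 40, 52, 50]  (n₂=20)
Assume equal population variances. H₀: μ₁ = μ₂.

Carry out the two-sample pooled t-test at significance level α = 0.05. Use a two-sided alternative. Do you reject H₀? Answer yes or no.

x̄₁=42.789, s₁=4.289, n₁=19
x̄₂=48.400, s₂=4.773, n₂=20
s_p² = [18·4.289² + 19·4.773²]/37 = 20.6475
SE = √(s_p²·(1/19+1/20)) = 1.4557
t = (42.789−48.400)/1.4557 = -3.8542
df = 37
p-value (two-sided) = 0.00045
At α=0.05: p < α → reject H₀

reject H₀: yes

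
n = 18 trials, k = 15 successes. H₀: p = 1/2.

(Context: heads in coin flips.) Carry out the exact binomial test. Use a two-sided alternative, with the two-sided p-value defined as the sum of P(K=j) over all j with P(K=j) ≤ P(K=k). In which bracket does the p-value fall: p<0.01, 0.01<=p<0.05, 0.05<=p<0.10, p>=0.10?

p-value bracket: p<0.01

Exact binomial: n=18, k=15, p₀=1/2=0.5000
P(X=j) = C(n,j)·p₀^j·(1−p₀)^(n−j); p = Σ P(X=j) over j with P(X=j) ≤ P(X=15)
p-value (two-sided) = 0.00754
→ bracket: p<0.01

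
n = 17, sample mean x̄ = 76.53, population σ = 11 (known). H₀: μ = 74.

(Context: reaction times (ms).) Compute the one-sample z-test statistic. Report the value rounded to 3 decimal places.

test statistic = 0.948

SE = σ/√n = 11/√17 = 2.6679
z = (x̄−μ₀)/SE = (76.53−74)/2.6679 = 0.9483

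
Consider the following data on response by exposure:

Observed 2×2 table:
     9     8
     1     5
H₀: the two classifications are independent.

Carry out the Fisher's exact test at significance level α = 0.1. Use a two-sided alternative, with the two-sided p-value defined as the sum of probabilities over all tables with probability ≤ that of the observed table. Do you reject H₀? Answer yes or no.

reject H₀: no

Margins: r₁=17, r₂=6, c₁=10, c₂=13, n=23
p_obs = C(17,9)·C(6,1)/C(23,10); sum pmf over tables with pmf ≤ p_obs
p-value (two-sided) = 0.17902
At α=0.1: p ≥ α → fail to reject H₀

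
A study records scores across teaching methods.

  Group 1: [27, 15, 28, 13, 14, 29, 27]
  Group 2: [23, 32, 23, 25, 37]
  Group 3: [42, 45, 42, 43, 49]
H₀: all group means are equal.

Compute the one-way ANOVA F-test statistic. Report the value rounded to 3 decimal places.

Group means [21.86, 28.00, 44.20], grand mean 30.235
SSB = Σnᵢ(x̄ᵢ−x̄)² = 1491.402; SSW = ΣΣ(x−x̄ᵢ)² = 519.657
MSB = 1491.402/2 = 745.7008; MSW = 519.657/14 = 37.1184
F = MSB/MSW = 20.0898
df = (2, 14)

test statistic = 20.090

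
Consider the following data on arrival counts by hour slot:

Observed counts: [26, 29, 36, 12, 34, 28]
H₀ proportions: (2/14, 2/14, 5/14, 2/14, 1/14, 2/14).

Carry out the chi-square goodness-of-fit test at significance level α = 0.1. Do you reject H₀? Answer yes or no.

n = 165; E_i = n·p_i = [23.57, 23.57, 58.93, 23.57, 11.79, 23.57]
χ² = (26−23.57)²/23.57 + (29−23.57)²/23.57 + (36−58.93)²/58.93 + (12−23.57)²/23.57 + (34−11.79)²/11.79 + (28−23.57)²/23.57 = 58.8048
df = 5
p-value (upper-tail) = 0.00000
At α=0.1: p < α → reject H₀

reject H₀: yes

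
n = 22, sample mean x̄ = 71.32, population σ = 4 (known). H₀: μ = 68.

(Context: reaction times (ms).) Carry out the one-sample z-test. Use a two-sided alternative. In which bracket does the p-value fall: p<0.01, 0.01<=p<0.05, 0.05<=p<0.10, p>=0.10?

SE = σ/√n = 4/√22 = 0.8528
z = (x̄−μ₀)/SE = (71.32−68)/0.8528 = 3.8930
p-value (two-sided) = 0.00010
→ bracket: p<0.01

p-value bracket: p<0.01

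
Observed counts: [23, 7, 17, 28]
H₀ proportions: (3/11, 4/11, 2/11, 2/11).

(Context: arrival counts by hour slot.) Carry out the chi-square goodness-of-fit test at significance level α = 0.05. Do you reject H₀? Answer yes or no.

reject H₀: yes

n = 75; E_i = n·p_i = [20.45, 27.27, 13.64, 13.64]
χ² = (23−20.45)²/20.45 + (7−27.27)²/27.27 + (17−13.64)²/13.64 + (28−13.64)²/13.64 = 31.3456
df = 3
p-value (upper-tail) = 0.00000
At α=0.05: p < α → reject H₀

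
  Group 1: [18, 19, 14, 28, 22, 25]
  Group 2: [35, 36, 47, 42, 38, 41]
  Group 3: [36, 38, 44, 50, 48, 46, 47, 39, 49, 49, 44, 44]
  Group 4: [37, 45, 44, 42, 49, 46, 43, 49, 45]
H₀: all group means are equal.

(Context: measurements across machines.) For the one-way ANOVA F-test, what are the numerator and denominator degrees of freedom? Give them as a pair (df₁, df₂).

degrees of freedom = [3, 29]

k = 4 groups, N = 33 total
df = (k−1, N−k) = (4−1, 33−4) = (3, 29)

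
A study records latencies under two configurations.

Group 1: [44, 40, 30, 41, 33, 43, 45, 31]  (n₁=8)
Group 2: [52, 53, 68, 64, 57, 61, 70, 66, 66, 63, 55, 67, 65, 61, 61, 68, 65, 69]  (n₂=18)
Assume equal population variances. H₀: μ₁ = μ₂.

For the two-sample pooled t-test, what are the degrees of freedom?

df = n₁ + n₂ − 2 = 8 + 18 − 2 = 24

degrees of freedom = 24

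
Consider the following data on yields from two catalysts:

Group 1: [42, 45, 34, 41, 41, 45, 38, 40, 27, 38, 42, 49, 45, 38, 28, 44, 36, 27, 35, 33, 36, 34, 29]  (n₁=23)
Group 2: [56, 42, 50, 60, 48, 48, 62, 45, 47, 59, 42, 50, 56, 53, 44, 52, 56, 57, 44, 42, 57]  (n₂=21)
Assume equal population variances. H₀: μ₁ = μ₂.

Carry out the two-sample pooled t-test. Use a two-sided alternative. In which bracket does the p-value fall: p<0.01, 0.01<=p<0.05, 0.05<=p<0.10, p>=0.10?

p-value bracket: p<0.01

x̄₁=37.696, s₁=6.226, n₁=23
x̄₂=50.952, s₂=6.446, n₂=21
s_p² = [22·6.226² + 20·6.446²]/42 = 40.0910
SE = √(s_p²·(1/23+1/21)) = 1.9111
t = (37.696−50.952)/1.9111 = -6.9368
df = 42
p-value (two-sided) = 0.00000
→ bracket: p<0.01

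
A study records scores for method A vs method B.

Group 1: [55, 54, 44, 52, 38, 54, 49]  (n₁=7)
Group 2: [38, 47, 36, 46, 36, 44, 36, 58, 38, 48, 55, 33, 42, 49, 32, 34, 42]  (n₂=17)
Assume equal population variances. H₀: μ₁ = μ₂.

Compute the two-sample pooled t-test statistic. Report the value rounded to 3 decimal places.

x̄₁=49.429, s₁=6.321, n₁=7
x̄₂=42.000, s₂=7.665, n₂=17
s_p² = [6·6.321² + 16·7.665²]/22 = 53.6234
SE = √(s_p²·(1/7+1/17)) = 3.2886
t = (49.429−42.000)/3.2886 = 2.2589
df = 22

test statistic = 2.259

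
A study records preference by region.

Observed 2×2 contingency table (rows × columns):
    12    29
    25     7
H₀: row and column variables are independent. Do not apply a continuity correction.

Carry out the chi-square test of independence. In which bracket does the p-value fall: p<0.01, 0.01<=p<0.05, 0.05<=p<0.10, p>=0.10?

Row totals [41, 32], col totals [37, 36], n=73
χ² = (12−20.78)²/20.78 + (29−20.22)²/20.22 + (25−16.22)²/16.22 + (7−15.78)²/15.78 = 17.1633
df = 1
p-value (upper-tail) = 0.00003
→ bracket: p<0.01

p-value bracket: p<0.01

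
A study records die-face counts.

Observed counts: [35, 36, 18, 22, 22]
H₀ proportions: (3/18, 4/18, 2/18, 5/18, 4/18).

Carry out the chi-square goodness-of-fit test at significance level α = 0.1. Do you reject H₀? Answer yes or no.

reject H₀: yes

n = 133; E_i = n·p_i = [22.17, 29.56, 14.78, 36.94, 29.56]
χ² = (35−22.17)²/22.17 + (36−29.56)²/29.56 + (18−14.78)²/14.78 + (22−36.94)²/36.94 + (22−29.56)²/29.56 = 17.5143
df = 4
p-value (upper-tail) = 0.00154
At α=0.1: p < α → reject H₀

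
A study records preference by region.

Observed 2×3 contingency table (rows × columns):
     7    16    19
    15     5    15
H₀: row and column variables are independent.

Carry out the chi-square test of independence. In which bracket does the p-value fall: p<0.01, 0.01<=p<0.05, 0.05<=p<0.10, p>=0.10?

p-value bracket: 0.01<=p<0.05

Row totals [42, 35], col totals [22, 21, 34], n=77
χ² = (7−12.00)²/12.00 + (16−11.45)²/11.45 + (19−18.55)²/18.55 + (15−10.00)²/10.00 + (5−9.55)²/9.55 + (15−15.45)²/15.45 = 8.5761
df = 2
p-value (upper-tail) = 0.01373
→ bracket: 0.01<=p<0.05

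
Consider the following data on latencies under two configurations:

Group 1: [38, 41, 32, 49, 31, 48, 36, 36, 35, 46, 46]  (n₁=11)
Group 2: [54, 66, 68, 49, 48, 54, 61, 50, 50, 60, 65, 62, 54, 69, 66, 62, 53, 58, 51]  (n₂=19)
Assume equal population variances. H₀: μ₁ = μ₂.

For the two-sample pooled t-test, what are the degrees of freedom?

degrees of freedom = 28

df = n₁ + n₂ − 2 = 11 + 19 − 2 = 28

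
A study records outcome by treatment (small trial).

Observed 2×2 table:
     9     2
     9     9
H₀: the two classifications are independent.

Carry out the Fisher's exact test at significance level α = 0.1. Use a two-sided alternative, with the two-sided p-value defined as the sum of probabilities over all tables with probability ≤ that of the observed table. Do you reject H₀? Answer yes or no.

reject H₀: no

Margins: r₁=11, r₂=18, c₁=18, c₂=11, n=29
p_obs = C(11,9)·C(18,9)/C(29,18); sum pmf over tables with pmf ≤ p_obs
p-value (two-sided) = 0.12545
At α=0.1: p ≥ α → fail to reject H₀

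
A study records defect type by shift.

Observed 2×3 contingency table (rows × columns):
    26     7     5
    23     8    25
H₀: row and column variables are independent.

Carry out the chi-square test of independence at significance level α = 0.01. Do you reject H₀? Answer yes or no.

Row totals [38, 56], col totals [49, 15, 30], n=94
χ² = (26−19.81)²/19.81 + (7−6.06)²/6.06 + (5−12.13)²/12.13 + (23−29.19)²/29.19 + (8−8.94)²/8.94 + (25−17.87)²/17.87 = 10.5227
df = 2
p-value (upper-tail) = 0.00519
At α=0.01: p < α → reject H₀

reject H₀: yes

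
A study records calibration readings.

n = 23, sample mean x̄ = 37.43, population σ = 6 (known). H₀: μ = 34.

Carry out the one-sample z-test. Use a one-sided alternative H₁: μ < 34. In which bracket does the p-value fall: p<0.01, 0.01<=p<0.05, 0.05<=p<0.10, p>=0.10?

p-value bracket: p>=0.10

SE = σ/√n = 6/√23 = 1.2511
z = (x̄−μ₀)/SE = (37.43−34)/1.2511 = 2.7416
p-value (one-sided, H₁ less) = 0.99694
→ bracket: p>=0.10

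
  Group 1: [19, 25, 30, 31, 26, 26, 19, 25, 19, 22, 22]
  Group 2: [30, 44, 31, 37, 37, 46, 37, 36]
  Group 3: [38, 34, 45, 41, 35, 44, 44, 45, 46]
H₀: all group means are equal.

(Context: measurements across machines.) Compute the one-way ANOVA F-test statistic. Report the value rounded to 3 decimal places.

test statistic = 36.886

Group means [24.00, 37.25, 41.33], grand mean 33.357
SSB = Σnᵢ(x̄ᵢ−x̄)² = 1656.929; SSW = ΣΣ(x−x̄ᵢ)² = 561.500
MSB = 1656.929/2 = 828.4643; MSW = 561.500/25 = 22.4600
F = MSB/MSW = 36.8862
df = (2, 25)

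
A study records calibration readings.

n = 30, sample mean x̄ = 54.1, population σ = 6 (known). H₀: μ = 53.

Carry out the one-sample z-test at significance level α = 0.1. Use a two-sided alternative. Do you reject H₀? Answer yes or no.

reject H₀: no

SE = σ/√n = 6/√30 = 1.0954
z = (x̄−μ₀)/SE = (54.1−53)/1.0954 = 1.0042
p-value (two-sided) = 0.31530
At α=0.1: p ≥ α → fail to reject H₀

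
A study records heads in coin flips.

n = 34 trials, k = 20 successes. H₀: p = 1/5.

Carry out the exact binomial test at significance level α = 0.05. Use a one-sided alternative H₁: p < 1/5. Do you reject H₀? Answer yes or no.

Exact binomial: n=34, k=20, p₀=1/5=0.2000
P(X≤20) from Σ C(n,i)·p₀^i·(1−p₀)^(n−i)
p-value (one-sided, H₁ less) = 1.00000
At α=0.05: p ≥ α → fail to reject H₀

reject H₀: no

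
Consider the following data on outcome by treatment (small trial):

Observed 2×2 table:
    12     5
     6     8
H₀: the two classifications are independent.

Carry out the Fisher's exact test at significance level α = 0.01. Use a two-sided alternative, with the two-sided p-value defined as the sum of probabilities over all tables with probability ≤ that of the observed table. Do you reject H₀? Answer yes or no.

reject H₀: no

Margins: r₁=17, r₂=14, c₁=18, c₂=13, n=31
p_obs = C(17,12)·C(14,6)/C(31,18); sum pmf over tables with pmf ≤ p_obs
p-value (two-sided) = 0.15696
At α=0.01: p ≥ α → fail to reject H₀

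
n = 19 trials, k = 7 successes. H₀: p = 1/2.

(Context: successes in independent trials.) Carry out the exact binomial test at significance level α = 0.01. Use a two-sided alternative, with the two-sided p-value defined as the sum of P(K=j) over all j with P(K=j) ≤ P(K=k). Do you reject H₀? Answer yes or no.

reject H₀: no

Exact binomial: n=19, k=7, p₀=1/2=0.5000
P(X=j) = C(n,j)·p₀^j·(1−p₀)^(n−j); p = Σ P(X=j) over j with P(X=j) ≤ P(X=7)
p-value (two-sided) = 0.35928
At α=0.01: p ≥ α → fail to reject H₀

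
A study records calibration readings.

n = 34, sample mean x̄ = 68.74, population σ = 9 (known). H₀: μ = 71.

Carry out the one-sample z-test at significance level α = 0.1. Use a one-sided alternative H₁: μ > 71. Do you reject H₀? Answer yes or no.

SE = σ/√n = 9/√34 = 1.5435
z = (x̄−μ₀)/SE = (68.74−71)/1.5435 = -1.4642
p-value (one-sided, H₁ greater) = 0.92843
At α=0.1: p ≥ α → fail to reject H₀

reject H₀: no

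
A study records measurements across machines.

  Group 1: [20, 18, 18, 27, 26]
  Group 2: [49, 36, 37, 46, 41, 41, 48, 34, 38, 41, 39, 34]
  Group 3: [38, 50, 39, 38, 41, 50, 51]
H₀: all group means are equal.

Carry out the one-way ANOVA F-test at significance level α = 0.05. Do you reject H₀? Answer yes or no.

reject H₀: yes

Group means [21.80, 40.33, 43.86], grand mean 37.500
SSB = Σnᵢ(x̄ᵢ−x̄)² = 1611.676; SSW = ΣΣ(x−x̄ᵢ)² = 588.324
MSB = 1611.676/2 = 805.8381; MSW = 588.324/21 = 28.0154
F = MSB/MSW = 28.7641
df = (2, 21)
p-value (upper-tail) = 0.00000
At α=0.05: p < α → reject H₀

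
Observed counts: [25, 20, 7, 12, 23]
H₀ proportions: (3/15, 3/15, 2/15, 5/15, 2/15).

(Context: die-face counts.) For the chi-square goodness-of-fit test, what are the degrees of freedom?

df = k − 1 = 5 − 1 = 4

degrees of freedom = 4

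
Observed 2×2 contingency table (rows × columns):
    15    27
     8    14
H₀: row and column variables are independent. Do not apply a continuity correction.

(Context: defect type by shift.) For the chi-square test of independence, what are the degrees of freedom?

df = (r−1)(c−1) = (2−1)·(2−1) = 1

degrees of freedom = 1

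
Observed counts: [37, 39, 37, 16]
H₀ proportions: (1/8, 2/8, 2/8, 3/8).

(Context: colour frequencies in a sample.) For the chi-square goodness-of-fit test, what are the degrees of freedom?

degrees of freedom = 3

df = k − 1 = 4 − 1 = 3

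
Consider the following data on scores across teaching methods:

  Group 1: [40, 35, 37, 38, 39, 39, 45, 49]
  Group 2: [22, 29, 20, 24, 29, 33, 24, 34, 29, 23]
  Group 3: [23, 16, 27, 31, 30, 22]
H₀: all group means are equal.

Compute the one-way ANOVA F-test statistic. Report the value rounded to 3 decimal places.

test statistic = 22.636

Group means [40.25, 26.70, 24.83], grand mean 30.750
SSB = Σnᵢ(x̄ᵢ−x̄)² = 1096.067; SSW = ΣΣ(x−x̄ᵢ)² = 508.433
MSB = 1096.067/2 = 548.0333; MSW = 508.433/21 = 24.2111
F = MSB/MSW = 22.6356
df = (2, 21)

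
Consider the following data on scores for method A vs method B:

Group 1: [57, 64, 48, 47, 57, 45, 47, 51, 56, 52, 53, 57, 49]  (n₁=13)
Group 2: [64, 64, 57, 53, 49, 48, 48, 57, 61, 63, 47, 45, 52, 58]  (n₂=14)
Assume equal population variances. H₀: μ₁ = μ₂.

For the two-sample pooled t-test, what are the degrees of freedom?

df = n₁ + n₂ − 2 = 13 + 14 − 2 = 25

degrees of freedom = 25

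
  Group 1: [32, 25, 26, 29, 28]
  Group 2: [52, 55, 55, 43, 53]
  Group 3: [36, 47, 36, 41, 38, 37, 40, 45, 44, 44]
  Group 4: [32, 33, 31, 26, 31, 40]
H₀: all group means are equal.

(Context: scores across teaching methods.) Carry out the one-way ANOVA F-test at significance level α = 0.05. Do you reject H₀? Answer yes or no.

Group means [28.00, 51.60, 40.80, 32.17], grand mean 38.423
SSB = Σnᵢ(x̄ᵢ−x̄)² = 1702.713; SSW = ΣΣ(x−x̄ᵢ)² = 377.633
MSB = 1702.713/3 = 567.5709; MSW = 377.633/22 = 17.1652
F = MSB/MSW = 33.0653
df = (3, 22)
p-value (upper-tail) = 0.00000
At α=0.05: p < α → reject H₀

reject H₀: yes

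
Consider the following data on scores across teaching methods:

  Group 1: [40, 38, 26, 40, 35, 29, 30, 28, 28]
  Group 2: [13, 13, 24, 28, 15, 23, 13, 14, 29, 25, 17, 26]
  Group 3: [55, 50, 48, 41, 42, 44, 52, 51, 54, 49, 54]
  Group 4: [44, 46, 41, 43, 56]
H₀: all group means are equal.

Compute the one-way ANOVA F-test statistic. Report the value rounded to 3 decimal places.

test statistic = 56.651

Group means [32.67, 20.00, 49.09, 46.00], grand mean 35.243
SSB = Σnᵢ(x̄ᵢ−x̄)² = 5535.902; SSW = ΣΣ(x−x̄ᵢ)² = 1074.909
MSB = 5535.902/3 = 1845.3006; MSW = 1074.909/33 = 32.5730
F = MSB/MSW = 56.6512
df = (3, 33)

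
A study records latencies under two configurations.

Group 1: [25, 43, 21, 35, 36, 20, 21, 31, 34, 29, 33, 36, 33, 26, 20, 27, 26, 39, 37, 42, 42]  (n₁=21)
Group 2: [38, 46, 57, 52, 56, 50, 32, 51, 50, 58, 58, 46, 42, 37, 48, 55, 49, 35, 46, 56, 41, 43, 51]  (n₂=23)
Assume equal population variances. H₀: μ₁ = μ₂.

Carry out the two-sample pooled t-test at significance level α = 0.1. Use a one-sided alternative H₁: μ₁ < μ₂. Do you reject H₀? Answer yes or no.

reject H₀: yes

x̄₁=31.238, s₁=7.469, n₁=21
x̄₂=47.696, s₂=7.588, n₂=23
s_p² = [20·7.469² + 22·7.588²]/42 = 56.7305
SE = √(s_p²·(1/21+1/23)) = 2.2733
t = (31.238−47.696)/2.2733 = -7.2394
df = 42
p-value (one-sided, H₁ less) = 0.00000
At α=0.1: p < α → reject H₀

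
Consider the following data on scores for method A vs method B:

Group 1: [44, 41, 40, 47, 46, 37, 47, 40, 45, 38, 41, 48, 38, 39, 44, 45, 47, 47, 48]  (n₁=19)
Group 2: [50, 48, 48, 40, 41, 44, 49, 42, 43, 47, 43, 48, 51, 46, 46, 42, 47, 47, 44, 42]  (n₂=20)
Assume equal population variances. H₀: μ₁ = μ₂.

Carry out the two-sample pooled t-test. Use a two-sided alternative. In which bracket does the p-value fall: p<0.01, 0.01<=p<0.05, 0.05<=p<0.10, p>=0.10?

x̄₁=43.263, s₁=3.798, n₁=19
x̄₂=45.400, s₂=3.185, n₂=20
s_p² = [18·3.798² + 19·3.185²]/37 = 12.2293
SE = √(s_p²·(1/19+1/20)) = 1.1203
t = (43.263−45.400)/1.1203 = -1.9074
df = 37
p-value (two-sided) = 0.06426
→ bracket: 0.05<=p<0.10

p-value bracket: 0.05<=p<0.10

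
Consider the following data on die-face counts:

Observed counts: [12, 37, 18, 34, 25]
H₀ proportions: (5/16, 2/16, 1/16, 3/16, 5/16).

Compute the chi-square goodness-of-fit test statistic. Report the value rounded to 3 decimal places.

test statistic = 70.525

n = 126; E_i = n·p_i = [39.38, 15.75, 7.88, 23.62, 39.38]
χ² = (12−39.38)²/39.38 + (37−15.75)²/15.75 + (18−7.88)²/7.88 + (34−23.62)²/23.62 + (25−39.38)²/39.38 = 70.5249
df = 4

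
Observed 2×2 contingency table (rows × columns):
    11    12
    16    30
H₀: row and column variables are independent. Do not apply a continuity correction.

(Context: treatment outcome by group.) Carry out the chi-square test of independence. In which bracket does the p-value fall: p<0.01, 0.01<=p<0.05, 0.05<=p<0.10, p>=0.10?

Row totals [23, 46], col totals [27, 42], n=69
χ² = (11−9.00)²/9.00 + (12−14.00)²/14.00 + (16−18.00)²/18.00 + (30−28.00)²/28.00 = 1.0952
df = 1
p-value (upper-tail) = 0.29531
→ bracket: p>=0.10

p-value bracket: p>=0.10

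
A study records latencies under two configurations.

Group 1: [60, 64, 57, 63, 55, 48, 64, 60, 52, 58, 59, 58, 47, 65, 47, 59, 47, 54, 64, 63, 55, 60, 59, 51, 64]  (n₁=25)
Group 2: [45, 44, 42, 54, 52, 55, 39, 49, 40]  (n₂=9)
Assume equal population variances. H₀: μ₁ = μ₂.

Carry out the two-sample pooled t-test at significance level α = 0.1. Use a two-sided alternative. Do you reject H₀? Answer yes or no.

reject H₀: yes

x̄₁=57.320, s₁=5.879, n₁=25
x̄₂=46.667, s₂=6.042, n₂=9
s_p² = [24·5.879² + 8·6.042²]/32 = 35.0450
SE = √(s_p²·(1/25+1/9)) = 2.3012
t = (57.320−46.667)/2.3012 = 4.6294
df = 32
p-value (two-sided) = 0.00006
At α=0.1: p < α → reject H₀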